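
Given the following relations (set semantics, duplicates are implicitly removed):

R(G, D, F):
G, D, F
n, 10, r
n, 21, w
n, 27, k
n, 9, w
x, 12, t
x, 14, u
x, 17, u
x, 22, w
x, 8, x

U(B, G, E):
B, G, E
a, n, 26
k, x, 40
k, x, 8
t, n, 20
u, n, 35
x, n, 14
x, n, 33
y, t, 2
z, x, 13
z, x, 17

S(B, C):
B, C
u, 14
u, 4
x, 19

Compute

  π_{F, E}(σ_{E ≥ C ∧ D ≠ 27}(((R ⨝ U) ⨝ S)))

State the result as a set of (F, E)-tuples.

Joining R and U on G yields {(n, 10, r, a, 26), (n, 10, r, t, 20), (n, 10, r, u, 35), (n, 10, r, x, 14), (n, 10, r, x, 33), (n, 21, w, a, 26), (n, 21, w, t, 20), (n, 21, w, u, 35), (n, 21, w, x, 14), (n, 21, w, x, 33), (n, 27, k, a, 26), (n, 27, k, t, 20), (n, 27, k, u, 35), (n, 27, k, x, 14), (n, 27, k, x, 33), (n, 9, w, a, 26), (n, 9, w, t, 20), (n, 9, w, u, 35), (n, 9, w, x, 14), (n, 9, w, x, 33), (x, 12, t, k, 40), (x, 12, t, k, 8), (x, 12, t, z, 13), (x, 12, t, z, 17), (x, 14, u, k, 40), (x, 14, u, k, 8), (x, 14, u, z, 13), (x, 14, u, z, 17), (x, 17, u, k, 40), (x, 17, u, k, 8), (x, 17, u, z, 13), (x, 17, u, z, 17), (x, 22, w, k, 40), (x, 22, w, k, 8), (x, 22, w, z, 13), (x, 22, w, z, 17), (x, 8, x, k, 40), (x, 8, x, k, 8), (x, 8, x, z, 13), (x, 8, x, z, 17)}.
Joining (R ⨝ U) and S on B yields {(n, 10, r, u, 35, 14), (n, 10, r, u, 35, 4), (n, 10, r, x, 14, 19), (n, 10, r, x, 33, 19), (n, 21, w, u, 35, 14), (n, 21, w, u, 35, 4), (n, 21, w, x, 14, 19), (n, 21, w, x, 33, 19), (n, 27, k, u, 35, 14), (n, 27, k, u, 35, 4), (n, 27, k, x, 14, 19), (n, 27, k, x, 33, 19), (n, 9, w, u, 35, 14), (n, 9, w, u, 35, 4), (n, 9, w, x, 14, 19), (n, 9, w, x, 33, 19)}.
Filtering on E ≥ C ∧ D ≠ 27 leaves {(n, 10, r, u, 35, 14), (n, 10, r, u, 35, 4), (n, 10, r, x, 33, 19), (n, 21, w, u, 35, 14), (n, 21, w, u, 35, 4), (n, 21, w, x, 33, 19), (n, 9, w, u, 35, 14), (n, 9, w, u, 35, 4), (n, 9, w, x, 33, 19)}.
Projecting to F, E (5 duplicate(s) eliminated): {(r, 33), (r, 35), (w, 33), (w, 35)}

{(r, 33), (r, 35), (w, 33), (w, 35)}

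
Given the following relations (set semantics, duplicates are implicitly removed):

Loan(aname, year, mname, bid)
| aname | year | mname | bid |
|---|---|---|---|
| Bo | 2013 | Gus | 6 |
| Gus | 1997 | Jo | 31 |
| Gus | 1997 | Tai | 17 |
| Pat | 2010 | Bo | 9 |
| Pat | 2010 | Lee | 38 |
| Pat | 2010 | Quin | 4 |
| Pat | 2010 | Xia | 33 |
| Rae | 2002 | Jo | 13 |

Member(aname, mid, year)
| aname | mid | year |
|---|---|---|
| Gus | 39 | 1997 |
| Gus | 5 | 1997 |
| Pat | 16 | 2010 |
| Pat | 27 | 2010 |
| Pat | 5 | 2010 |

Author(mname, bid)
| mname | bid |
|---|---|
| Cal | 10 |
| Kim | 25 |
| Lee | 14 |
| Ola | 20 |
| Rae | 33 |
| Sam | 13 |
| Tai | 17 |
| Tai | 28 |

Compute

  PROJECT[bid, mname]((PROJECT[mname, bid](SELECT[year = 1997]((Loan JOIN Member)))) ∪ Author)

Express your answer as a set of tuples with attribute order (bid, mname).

Loan ⋈ Member (natural join on aname, year): {(Gus, 1997, Jo, 31, 39), (Gus, 1997, Jo, 31, 5), (Gus, 1997, Tai, 17, 39), (Gus, 1997, Tai, 17, 5), (Pat, 2010, Bo, 9, 16), (Pat, 2010, Bo, 9, 27), (Pat, 2010, Bo, 9, 5), (Pat, 2010, Lee, 38, 16), (Pat, 2010, Lee, 38, 27), (Pat, 2010, Lee, 38, 5), (Pat, 2010, Quin, 4, 16), (Pat, 2010, Quin, 4, 27), (Pat, 2010, Quin, 4, 5), (Pat, 2010, Xia, 33, 16), (Pat, 2010, Xia, 33, 27), (Pat, 2010, Xia, 33, 5)}
Selection year = 1997: {(Gus, 1997, Jo, 31, 39), (Gus, 1997, Jo, 31, 5), (Gus, 1997, Tai, 17, 39), (Gus, 1997, Tai, 17, 5)}
Projecting to mname, bid (2 duplicate(s) eliminated): {(Jo, 31), (Tai, 17)}
Union: {(Jo, 31), (Tai, 17)} with {(Cal, 10), (Kim, 25), (Lee, 14), (Ola, 20), (Rae, 33), (Sam, 13), (Tai, 17), (Tai, 28)} → {(Cal, 10), (Jo, 31), (Kim, 25), (Lee, 14), (Ola, 20), (Rae, 33), (Sam, 13), (Tai, 17), (Tai, 28)}
Projecting to bid, mname: {(10, Cal), (13, Sam), (14, Lee), (17, Tai), (20, Ola), (25, Kim), (28, Tai), (31, Jo), (33, Rae)}

{(10, Cal), (13, Sam), (14, Lee), (17, Tai), (20, Ola), (25, Kim), (28, Tai), (31, Jo), (33, Rae)}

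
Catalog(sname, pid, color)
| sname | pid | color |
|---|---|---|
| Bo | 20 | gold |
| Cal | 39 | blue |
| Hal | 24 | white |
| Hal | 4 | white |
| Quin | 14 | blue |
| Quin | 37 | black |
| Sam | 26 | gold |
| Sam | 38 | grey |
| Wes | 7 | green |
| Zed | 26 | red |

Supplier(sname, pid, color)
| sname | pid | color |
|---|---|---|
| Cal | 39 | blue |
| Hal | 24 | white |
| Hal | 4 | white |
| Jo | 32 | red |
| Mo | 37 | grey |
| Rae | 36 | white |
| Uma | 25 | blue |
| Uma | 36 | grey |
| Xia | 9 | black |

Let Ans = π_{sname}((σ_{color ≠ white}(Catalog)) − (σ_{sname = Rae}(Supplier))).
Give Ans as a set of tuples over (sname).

{Bo, Cal, Quin, Sam, Wes, Zed}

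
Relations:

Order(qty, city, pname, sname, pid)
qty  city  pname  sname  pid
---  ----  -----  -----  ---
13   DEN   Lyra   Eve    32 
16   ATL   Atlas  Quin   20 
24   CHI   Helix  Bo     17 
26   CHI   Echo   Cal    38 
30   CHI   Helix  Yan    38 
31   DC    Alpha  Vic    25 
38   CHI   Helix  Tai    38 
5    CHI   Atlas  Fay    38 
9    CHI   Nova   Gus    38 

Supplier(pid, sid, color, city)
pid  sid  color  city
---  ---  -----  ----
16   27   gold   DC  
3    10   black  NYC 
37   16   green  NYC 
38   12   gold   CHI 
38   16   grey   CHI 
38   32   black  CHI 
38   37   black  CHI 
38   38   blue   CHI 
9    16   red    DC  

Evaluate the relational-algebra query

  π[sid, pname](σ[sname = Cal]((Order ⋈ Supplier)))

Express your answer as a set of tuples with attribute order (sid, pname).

Joining Order and Supplier on city, pid yields {(26, CHI, Echo, Cal, 38, 12, gold), (26, CHI, Echo, Cal, 38, 16, grey), (26, CHI, Echo, Cal, 38, 32, black), (26, CHI, Echo, Cal, 38, 37, black), (26, CHI, Echo, Cal, 38, 38, blue), (30, CHI, Helix, Yan, 38, 12, gold), (30, CHI, Helix, Yan, 38, 16, grey), (30, CHI, Helix, Yan, 38, 32, black), (30, CHI, Helix, Yan, 38, 37, black), (30, CHI, Helix, Yan, 38, 38, blue), (38, CHI, Helix, Tai, 38, 12, gold), (38, CHI, Helix, Tai, 38, 16, grey), (38, CHI, Helix, Tai, 38, 32, black), (38, CHI, Helix, Tai, 38, 37, black), (38, CHI, Helix, Tai, 38, 38, blue), (5, CHI, Atlas, Fay, 38, 12, gold), (5, CHI, Atlas, Fay, 38, 16, grey), (5, CHI, Atlas, Fay, 38, 32, black), (5, CHI, Atlas, Fay, 38, 37, black), (5, CHI, Atlas, Fay, 38, 38, blue), (9, CHI, Nova, Gus, 38, 12, gold), (9, CHI, Nova, Gus, 38, 16, grey), (9, CHI, Nova, Gus, 38, 32, black), (9, CHI, Nova, Gus, 38, 37, black), (9, CHI, Nova, Gus, 38, 38, blue)}.
Filtering on sname = Cal leaves {(26, CHI, Echo, Cal, 38, 12, gold), (26, CHI, Echo, Cal, 38, 16, grey), (26, CHI, Echo, Cal, 38, 32, black), (26, CHI, Echo, Cal, 38, 37, black), (26, CHI, Echo, Cal, 38, 38, blue)}.
Keep only column(s) sid, pname: {(12, Echo), (16, Echo), (32, Echo), (37, Echo), (38, Echo)}

{(12, Echo), (16, Echo), (32, Echo), (37, Echo), (38, Echo)}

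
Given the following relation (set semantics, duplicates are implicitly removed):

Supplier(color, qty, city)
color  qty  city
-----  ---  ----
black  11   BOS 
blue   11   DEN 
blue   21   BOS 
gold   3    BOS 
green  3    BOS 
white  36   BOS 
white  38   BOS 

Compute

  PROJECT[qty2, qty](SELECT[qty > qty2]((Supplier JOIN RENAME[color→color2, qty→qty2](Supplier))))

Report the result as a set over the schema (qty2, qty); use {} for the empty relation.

ρ[color→color2, qty→qty2]: schema becomes (color2, qty2, city); tuples unchanged.
Supplier ⋈ RENAME[color→color2, qty→qty2](Supplier) (natural join on city): {(black, 11, BOS, black, 11), (black, 11, BOS, blue, 21), (black, 11, BOS, gold, 3), (black, 11, BOS, green, 3), (black, 11, BOS, white, 36), (black, 11, BOS, white, 38), (blue, 11, DEN, blue, 11), (blue, 21, BOS, black, 11), (blue, 21, BOS, blue, 21), (blue, 21, BOS, gold, 3), (blue, 21, BOS, green, 3), (blue, 21, BOS, white, 36), (blue, 21, BOS, white, 38), (gold, 3, BOS, black, 11), (gold, 3, BOS, blue, 21), (gold, 3, BOS, gold, 3), (gold, 3, BOS, green, 3), (gold, 3, BOS, white, 36), (gold, 3, BOS, white, 38), (green, 3, BOS, black, 11), (green, 3, BOS, blue, 21), (green, 3, BOS, gold, 3), (green, 3, BOS, green, 3), (green, 3, BOS, white, 36), (green, 3, BOS, white, 38), (white, 36, BOS, black, 11), (white, 36, BOS, blue, 21), (white, 36, BOS, gold, 3), (white, 36, BOS, green, 3), (white, 36, BOS, white, 36), (white, 36, BOS, white, 38), (white, 38, BOS, black, 11), (white, 38, BOS, blue, 21), (white, 38, BOS, gold, 3), (white, 38, BOS, green, 3), (white, 38, BOS, white, 36), (white, 38, BOS, white, 38)}
Filtering on qty > qty2 leaves {(black, 11, BOS, gold, 3), (black, 11, BOS, green, 3), (blue, 21, BOS, black, 11), (blue, 21, BOS, gold, 3), (blue, 21, BOS, green, 3), (white, 36, BOS, black, 11), (white, 36, BOS, blue, 21), (white, 36, BOS, gold, 3), (white, 36, BOS, green, 3), (white, 38, BOS, black, 11), (white, 38, BOS, blue, 21), (white, 38, BOS, gold, 3), (white, 38, BOS, green, 3), (white, 38, BOS, white, 36)}.
π[qty2, qty]: project onto (qty2, qty) (4 duplicate(s) eliminated) → {(11, 21), (11, 36), (11, 38), (21, 36), (21, 38), (3, 11), (3, 21), (3, 36), (3, 38), (36, 38)}

{(11, 21), (11, 36), (11, 38), (21, 36), (21, 38), (3, 11), (3, 21), (3, 36), (3, 38), (36, 38)}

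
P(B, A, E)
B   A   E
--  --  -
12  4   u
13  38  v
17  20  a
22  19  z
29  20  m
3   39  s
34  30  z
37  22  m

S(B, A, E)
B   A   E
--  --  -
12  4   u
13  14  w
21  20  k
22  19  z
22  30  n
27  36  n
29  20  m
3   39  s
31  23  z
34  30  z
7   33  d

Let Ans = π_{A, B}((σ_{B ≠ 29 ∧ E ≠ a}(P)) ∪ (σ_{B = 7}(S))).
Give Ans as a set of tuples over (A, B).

{(19, 22), (22, 37), (30, 34), (33, 7), (38, 13), (39, 3), (4, 12)}

Apply σ_{B ≠ 29 ∧ E ≠ a}; surviving tuples: {(12, 4, u), (13, 38, v), (22, 19, z), (3, 39, s), (34, 30, z), (37, 22, m)}
Apply σ_{B = 7}; surviving tuples: {(7, 33, d)}
Taking the union: {(12, 4, u), (13, 38, v), (22, 19, z), (3, 39, s), (34, 30, z), (37, 22, m), (7, 33, d)}
Projecting to A, B: {(19, 22), (22, 37), (30, 34), (33, 7), (38, 13), (39, 3), (4, 12)}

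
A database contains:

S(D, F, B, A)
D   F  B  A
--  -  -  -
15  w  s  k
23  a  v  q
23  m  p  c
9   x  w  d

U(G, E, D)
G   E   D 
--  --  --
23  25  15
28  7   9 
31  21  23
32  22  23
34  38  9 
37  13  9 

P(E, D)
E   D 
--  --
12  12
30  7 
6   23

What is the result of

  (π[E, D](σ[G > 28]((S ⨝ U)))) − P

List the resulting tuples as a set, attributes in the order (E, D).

S ⋈ U (natural join on D): {(15, w, s, k, 23, 25), (23, a, v, q, 31, 21), (23, a, v, q, 32, 22), (23, m, p, c, 31, 21), (23, m, p, c, 32, 22), (9, x, w, d, 28, 7), (9, x, w, d, 34, 38), (9, x, w, d, 37, 13)}
Filtering on G > 28 leaves {(23, a, v, q, 31, 21), (23, a, v, q, 32, 22), (23, m, p, c, 31, 21), (23, m, p, c, 32, 22), (9, x, w, d, 34, 38), (9, x, w, d, 37, 13)}.
π_{E, D} gives {(13, 9), (21, 23), (22, 23), (38, 9)} (2 duplicate(s) eliminated).
Set difference of the two operands is {(13, 9), (21, 23), (22, 23), (38, 9)}.

{(13, 9), (21, 23), (22, 23), (38, 9)}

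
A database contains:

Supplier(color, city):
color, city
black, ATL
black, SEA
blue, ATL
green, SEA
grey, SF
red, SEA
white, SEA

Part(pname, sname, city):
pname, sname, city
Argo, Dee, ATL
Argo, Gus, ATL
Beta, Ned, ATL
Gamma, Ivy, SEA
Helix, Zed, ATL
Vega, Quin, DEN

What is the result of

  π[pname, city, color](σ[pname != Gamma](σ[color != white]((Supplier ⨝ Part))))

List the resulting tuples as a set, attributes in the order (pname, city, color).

{(Argo, ATL, black), (Argo, ATL, blue), (Beta, ATL, black), (Beta, ATL, blue), (Helix, ATL, black), (Helix, ATL, blue)}

Natural join on city: {(black, ATL, Argo, Dee), (black, ATL, Argo, Gus), (black, ATL, Beta, Ned), (black, ATL, Helix, Zed), (black, SEA, Gamma, Ivy), (blue, ATL, Argo, Dee), (blue, ATL, Argo, Gus), (blue, ATL, Beta, Ned), (blue, ATL, Helix, Zed), (green, SEA, Gamma, Ivy), (red, SEA, Gamma, Ivy), (white, SEA, Gamma, Ivy)}
Selection color != white: {(black, ATL, Argo, Dee), (black, ATL, Argo, Gus), (black, ATL, Beta, Ned), (black, ATL, Helix, Zed), (black, SEA, Gamma, Ivy), (blue, ATL, Argo, Dee), (blue, ATL, Argo, Gus), (blue, ATL, Beta, Ned), (blue, ATL, Helix, Zed), (green, SEA, Gamma, Ivy), (red, SEA, Gamma, Ivy)}
Selection pname != Gamma: {(black, ATL, Argo, Dee), (black, ATL, Argo, Gus), (black, ATL, Beta, Ned), (black, ATL, Helix, Zed), (blue, ATL, Argo, Dee), (blue, ATL, Argo, Gus), (blue, ATL, Beta, Ned), (blue, ATL, Helix, Zed)}
π_{pname, city, color} gives {(Argo, ATL, black), (Argo, ATL, blue), (Beta, ATL, black), (Beta, ATL, blue), (Helix, ATL, black), (Helix, ATL, blue)} (2 duplicate(s) eliminated).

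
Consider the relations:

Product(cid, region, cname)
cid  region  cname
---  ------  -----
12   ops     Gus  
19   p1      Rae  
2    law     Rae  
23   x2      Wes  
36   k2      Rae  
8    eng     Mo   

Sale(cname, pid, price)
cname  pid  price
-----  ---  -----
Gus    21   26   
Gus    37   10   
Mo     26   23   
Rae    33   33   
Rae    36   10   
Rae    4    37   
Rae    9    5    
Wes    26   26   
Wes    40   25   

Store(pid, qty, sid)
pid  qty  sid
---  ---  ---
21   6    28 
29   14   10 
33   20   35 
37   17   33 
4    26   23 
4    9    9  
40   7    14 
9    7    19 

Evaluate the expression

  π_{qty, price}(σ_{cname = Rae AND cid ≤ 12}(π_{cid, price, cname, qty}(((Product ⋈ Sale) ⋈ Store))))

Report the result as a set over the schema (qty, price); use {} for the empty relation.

{(20, 33), (26, 37), (7, 5), (9, 37)}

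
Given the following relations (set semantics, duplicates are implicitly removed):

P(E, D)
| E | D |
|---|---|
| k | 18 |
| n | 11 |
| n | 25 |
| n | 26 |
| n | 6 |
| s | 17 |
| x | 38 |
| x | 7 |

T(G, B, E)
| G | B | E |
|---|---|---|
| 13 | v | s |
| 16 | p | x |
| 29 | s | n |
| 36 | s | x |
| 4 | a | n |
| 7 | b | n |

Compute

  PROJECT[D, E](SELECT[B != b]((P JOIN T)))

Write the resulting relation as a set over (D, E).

{(11, n), (17, s), (25, n), (26, n), (38, x), (6, n), (7, x)}

Joining P and T on E yields {(n, 11, 29, s), (n, 11, 4, a), (n, 11, 7, b), (n, 25, 29, s), (n, 25, 4, a), (n, 25, 7, b), (n, 26, 29, s), (n, 26, 4, a), (n, 26, 7, b), (n, 6, 29, s), (n, 6, 4, a), (n, 6, 7, b), (s, 17, 13, v), (x, 38, 16, p), (x, 38, 36, s), (x, 7, 16, p), (x, 7, 36, s)}.
Filtering on B != b leaves {(n, 11, 29, s), (n, 11, 4, a), (n, 25, 29, s), (n, 25, 4, a), (n, 26, 29, s), (n, 26, 4, a), (n, 6, 29, s), (n, 6, 4, a), (s, 17, 13, v), (x, 38, 16, p), (x, 38, 36, s), (x, 7, 16, p), (x, 7, 36, s)}.
Projecting to D, E (6 duplicate(s) eliminated): {(11, n), (17, s), (25, n), (26, n), (38, x), (6, n), (7, x)}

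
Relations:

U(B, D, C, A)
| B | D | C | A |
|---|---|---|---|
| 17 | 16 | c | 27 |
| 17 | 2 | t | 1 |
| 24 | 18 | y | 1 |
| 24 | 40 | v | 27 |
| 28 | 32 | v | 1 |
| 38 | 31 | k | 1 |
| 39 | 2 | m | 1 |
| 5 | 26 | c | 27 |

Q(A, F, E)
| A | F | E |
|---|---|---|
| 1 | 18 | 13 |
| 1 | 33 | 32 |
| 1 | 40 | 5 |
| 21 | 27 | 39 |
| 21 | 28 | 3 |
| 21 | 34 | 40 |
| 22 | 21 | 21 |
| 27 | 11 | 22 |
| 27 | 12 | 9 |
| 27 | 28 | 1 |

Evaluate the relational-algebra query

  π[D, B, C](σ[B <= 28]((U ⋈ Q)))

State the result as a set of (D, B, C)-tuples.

{(16, 17, c), (18, 24, y), (2, 17, t), (26, 5, c), (32, 28, v), (40, 24, v)}

U ⋈ Q (natural join on A): {(17, 16, c, 27, 11, 22), (17, 16, c, 27, 12, 9), (17, 16, c, 27, 28, 1), (17, 2, t, 1, 18, 13), (17, 2, t, 1, 33, 32), (17, 2, t, 1, 40, 5), (24, 18, y, 1, 18, 13), (24, 18, y, 1, 33, 32), (24, 18, y, 1, 40, 5), (24, 40, v, 27, 11, 22), (24, 40, v, 27, 12, 9), (24, 40, v, 27, 28, 1), (28, 32, v, 1, 18, 13), (28, 32, v, 1, 33, 32), (28, 32, v, 1, 40, 5), (38, 31, k, 1, 18, 13), (38, 31, k, 1, 33, 32), (38, 31, k, 1, 40, 5), (39, 2, m, 1, 18, 13), (39, 2, m, 1, 33, 32), (39, 2, m, 1, 40, 5), (5, 26, c, 27, 11, 22), (5, 26, c, 27, 12, 9), (5, 26, c, 27, 28, 1)}
Apply σ_{B <= 28}; surviving tuples: {(17, 16, c, 27, 11, 22), (17, 16, c, 27, 12, 9), (17, 16, c, 27, 28, 1), (17, 2, t, 1, 18, 13), (17, 2, t, 1, 33, 32), (17, 2, t, 1, 40, 5), (24, 18, y, 1, 18, 13), (24, 18, y, 1, 33, 32), (24, 18, y, 1, 40, 5), (24, 40, v, 27, 11, 22), (24, 40, v, 27, 12, 9), (24, 40, v, 27, 28, 1), (28, 32, v, 1, 18, 13), (28, 32, v, 1, 33, 32), (28, 32, v, 1, 40, 5), (5, 26, c, 27, 11, 22), (5, 26, c, 27, 12, 9), (5, 26, c, 27, 28, 1)}
Projecting to D, B, C (12 duplicate(s) eliminated): {(16, 17, c), (18, 24, y), (2, 17, t), (26, 5, c), (32, 28, v), (40, 24, v)}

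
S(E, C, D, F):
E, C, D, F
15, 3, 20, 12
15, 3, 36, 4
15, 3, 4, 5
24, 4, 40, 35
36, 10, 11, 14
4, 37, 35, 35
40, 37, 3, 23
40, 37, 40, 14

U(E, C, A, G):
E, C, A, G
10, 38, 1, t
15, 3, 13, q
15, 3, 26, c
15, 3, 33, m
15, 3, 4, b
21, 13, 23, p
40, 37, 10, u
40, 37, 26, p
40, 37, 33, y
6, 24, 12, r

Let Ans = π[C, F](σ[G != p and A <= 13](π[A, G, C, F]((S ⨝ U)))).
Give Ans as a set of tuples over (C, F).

{(3, 12), (3, 4), (3, 5), (37, 14), (37, 23)}

Natural join on E, C: {(15, 3, 20, 12, 13, q), (15, 3, 20, 12, 26, c), (15, 3, 20, 12, 33, m), (15, 3, 20, 12, 4, b), (15, 3, 36, 4, 13, q), (15, 3, 36, 4, 26, c), (15, 3, 36, 4, 33, m), (15, 3, 36, 4, 4, b), (15, 3, 4, 5, 13, q), (15, 3, 4, 5, 26, c), (15, 3, 4, 5, 33, m), (15, 3, 4, 5, 4, b), (40, 37, 3, 23, 10, u), (40, 37, 3, 23, 26, p), (40, 37, 3, 23, 33, y), (40, 37, 40, 14, 10, u), (40, 37, 40, 14, 26, p), (40, 37, 40, 14, 33, y)}
Projecting to A, G, C, F: {(10, u, 37, 14), (10, u, 37, 23), (13, q, 3, 12), (13, q, 3, 4), (13, q, 3, 5), (26, c, 3, 12), (26, c, 3, 4), (26, c, 3, 5), (26, p, 37, 14), (26, p, 37, 23), (33, m, 3, 12), (33, m, 3, 4), (33, m, 3, 5), (33, y, 37, 14), (33, y, 37, 23), (4, b, 3, 12), (4, b, 3, 4), (4, b, 3, 5)}
Filtering on G != p and A <= 13 leaves {(10, u, 37, 14), (10, u, 37, 23), (13, q, 3, 12), (13, q, 3, 4), (13, q, 3, 5), (4, b, 3, 12), (4, b, 3, 4), (4, b, 3, 5)}.
Projecting to C, F (3 duplicate(s) eliminated): {(3, 12), (3, 4), (3, 5), (37, 14), (37, 23)}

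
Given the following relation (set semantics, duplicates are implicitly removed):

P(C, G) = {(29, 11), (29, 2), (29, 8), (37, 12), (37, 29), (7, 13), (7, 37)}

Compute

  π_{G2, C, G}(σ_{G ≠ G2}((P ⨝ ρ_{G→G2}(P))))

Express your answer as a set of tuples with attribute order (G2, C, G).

ρ[G→G2]: schema becomes (C, G2); tuples unchanged.
Natural join on C: {(29, 11, 11), (29, 11, 2), (29, 11, 8), (29, 2, 11), (29, 2, 2), (29, 2, 8), (29, 8, 11), (29, 8, 2), (29, 8, 8), (37, 12, 12), (37, 12, 29), (37, 29, 12), (37, 29, 29), (7, 13, 13), (7, 13, 37), (7, 37, 13), (7, 37, 37)}
σ[G ≠ G2]: keep tuples satisfying G ≠ G2 → {(29, 11, 2), (29, 11, 8), (29, 2, 11), (29, 2, 8), (29, 8, 11), (29, 8, 2), (37, 12, 29), (37, 29, 12), (7, 13, 37), (7, 37, 13)}
π[G2, C, G]: project onto (G2, C, G) → {(11, 29, 2), (11, 29, 8), (12, 37, 29), (13, 7, 37), (2, 29, 11), (2, 29, 8), (29, 37, 12), (37, 7, 13), (8, 29, 11), (8, 29, 2)}

{(11, 29, 2), (11, 29, 8), (12, 37, 29), (13, 7, 37), (2, 29, 11), (2, 29, 8), (29, 37, 12), (37, 7, 13), (8, 29, 11), (8, 29, 2)}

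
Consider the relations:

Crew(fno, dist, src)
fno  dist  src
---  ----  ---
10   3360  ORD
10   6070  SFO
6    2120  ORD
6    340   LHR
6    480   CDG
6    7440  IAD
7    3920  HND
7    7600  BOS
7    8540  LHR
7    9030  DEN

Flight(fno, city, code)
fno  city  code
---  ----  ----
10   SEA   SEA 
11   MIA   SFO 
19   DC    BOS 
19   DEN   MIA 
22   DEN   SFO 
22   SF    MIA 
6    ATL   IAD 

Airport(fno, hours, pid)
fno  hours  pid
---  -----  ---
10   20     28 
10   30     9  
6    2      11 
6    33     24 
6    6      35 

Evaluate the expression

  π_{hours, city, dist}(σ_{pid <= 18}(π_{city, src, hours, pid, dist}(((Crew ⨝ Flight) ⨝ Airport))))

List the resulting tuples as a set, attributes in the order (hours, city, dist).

{(2, ATL, 2120), (2, ATL, 340), (2, ATL, 480), (2, ATL, 7440), (30, SEA, 3360), (30, SEA, 6070)}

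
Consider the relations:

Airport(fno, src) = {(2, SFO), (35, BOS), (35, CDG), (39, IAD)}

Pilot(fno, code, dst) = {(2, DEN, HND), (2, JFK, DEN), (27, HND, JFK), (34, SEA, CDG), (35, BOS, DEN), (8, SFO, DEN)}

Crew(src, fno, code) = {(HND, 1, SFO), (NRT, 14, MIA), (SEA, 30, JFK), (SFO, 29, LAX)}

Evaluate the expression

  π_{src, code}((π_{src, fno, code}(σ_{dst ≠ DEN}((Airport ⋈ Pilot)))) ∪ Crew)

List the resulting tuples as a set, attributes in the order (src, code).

Joining Airport and Pilot on fno yields {(2, SFO, DEN, HND), (2, SFO, JFK, DEN), (35, BOS, BOS, DEN), (35, CDG, BOS, DEN)}.
Filtering on dst ≠ DEN leaves {(2, SFO, DEN, HND)}.
π[src, fno, code]: project onto (src, fno, code) → {(SFO, 2, DEN)}
Taking the union: {(HND, 1, SFO), (NRT, 14, MIA), (SEA, 30, JFK), (SFO, 2, DEN), (SFO, 29, LAX)}
π[src, code]: project onto (src, code) → {(HND, SFO), (NRT, MIA), (SEA, JFK), (SFO, DEN), (SFO, LAX)}

{(HND, SFO), (NRT, MIA), (SEA, JFK), (SFO, DEN), (SFO, LAX)}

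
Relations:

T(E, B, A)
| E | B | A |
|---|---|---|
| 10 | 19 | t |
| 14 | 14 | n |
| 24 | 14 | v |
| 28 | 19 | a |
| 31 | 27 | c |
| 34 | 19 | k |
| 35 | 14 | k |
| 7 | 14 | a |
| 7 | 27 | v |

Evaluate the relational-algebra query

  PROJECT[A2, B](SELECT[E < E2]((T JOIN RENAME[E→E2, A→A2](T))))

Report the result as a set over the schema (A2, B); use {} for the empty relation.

{(a, 19), (c, 27), (k, 14), (k, 19), (n, 14), (v, 14)}

ρ[E→E2, A→A2]: schema becomes (E2, B, A2); tuples unchanged.
Natural join on B: {(10, 19, t, 10, t), (10, 19, t, 28, a), (10, 19, t, 34, k), (14, 14, n, 14, n), (14, 14, n, 24, v), (14, 14, n, 35, k), (14, 14, n, 7, a), (24, 14, v, 14, n), (24, 14, v, 24, v), (24, 14, v, 35, k), (24, 14, v, 7, a), (28, 19, a, 10, t), (28, 19, a, 28, a), (28, 19, a, 34, k), (31, 27, c, 31, c), (31, 27, c, 7, v), (34, 19, k, 10, t), (34, 19, k, 28, a), (34, 19, k, 34, k), (35, 14, k, 14, n), (35, 14, k, 24, v), (35, 14, k, 35, k), (35, 14, k, 7, a), (7, 14, a, 14, n), (7, 14, a, 24, v), (7, 14, a, 35, k), (7, 14, a, 7, a), (7, 27, v, 31, c), (7, 27, v, 7, v)}
Apply σ_{E < E2}; surviving tuples: {(10, 19, t, 28, a), (10, 19, t, 34, k), (14, 14, n, 24, v), (14, 14, n, 35, k), (24, 14, v, 35, k), (28, 19, a, 34, k), (7, 14, a, 14, n), (7, 14, a, 24, v), (7, 14, a, 35, k), (7, 27, v, 31, c)}
Projecting to A2, B (4 duplicate(s) eliminated): {(a, 19), (c, 27), (k, 14), (k, 19), (n, 14), (v, 14)}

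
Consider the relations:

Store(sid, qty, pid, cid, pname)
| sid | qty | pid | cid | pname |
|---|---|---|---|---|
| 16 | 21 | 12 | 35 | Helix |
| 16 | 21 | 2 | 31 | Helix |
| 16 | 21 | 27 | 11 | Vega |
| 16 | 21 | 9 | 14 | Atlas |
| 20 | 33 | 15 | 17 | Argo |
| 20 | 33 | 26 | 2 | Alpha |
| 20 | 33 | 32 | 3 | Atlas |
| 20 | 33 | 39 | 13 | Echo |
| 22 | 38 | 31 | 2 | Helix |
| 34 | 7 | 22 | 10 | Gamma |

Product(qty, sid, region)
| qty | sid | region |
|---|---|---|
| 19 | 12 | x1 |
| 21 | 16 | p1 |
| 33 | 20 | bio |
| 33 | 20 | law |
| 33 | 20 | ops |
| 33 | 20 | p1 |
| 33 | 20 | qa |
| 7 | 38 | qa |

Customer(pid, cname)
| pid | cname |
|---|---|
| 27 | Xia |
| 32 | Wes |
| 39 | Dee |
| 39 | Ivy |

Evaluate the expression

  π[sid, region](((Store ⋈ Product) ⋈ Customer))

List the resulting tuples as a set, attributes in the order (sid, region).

Store ⋈ Product (natural join on sid, qty): {(16, 21, 12, 35, Helix, p1), (16, 21, 2, 31, Helix, p1), (16, 21, 27, 11, Vega, p1), (16, 21, 9, 14, Atlas, p1), (20, 33, 15, 17, Argo, bio), (20, 33, 15, 17, Argo, law), (20, 33, 15, 17, Argo, ops), (20, 33, 15, 17, Argo, p1), (20, 33, 15, 17, Argo, qa), (20, 33, 26, 2, Alpha, bio), (20, 33, 26, 2, Alpha, law), (20, 33, 26, 2, Alpha, ops), (20, 33, 26, 2, Alpha, p1), (20, 33, 26, 2, Alpha, qa), (20, 33, 32, 3, Atlas, bio), (20, 33, 32, 3, Atlas, law), (20, 33, 32, 3, Atlas, ops), (20, 33, 32, 3, Atlas, p1), (20, 33, 32, 3, Atlas, qa), (20, 33, 39, 13, Echo, bio), (20, 33, 39, 13, Echo, law), (20, 33, 39, 13, Echo, ops), (20, 33, 39, 13, Echo, p1), (20, 33, 39, 13, Echo, qa)}
(Store ⋈ Product) ⋈ Customer (natural join on pid): {(16, 21, 27, 11, Vega, p1, Xia), (20, 33, 32, 3, Atlas, bio, Wes), (20, 33, 32, 3, Atlas, law, Wes), (20, 33, 32, 3, Atlas, ops, Wes), (20, 33, 32, 3, Atlas, p1, Wes), (20, 33, 32, 3, Atlas, qa, Wes), (20, 33, 39, 13, Echo, bio, Dee), (20, 33, 39, 13, Echo, bio, Ivy), (20, 33, 39, 13, Echo, law, Dee), (20, 33, 39, 13, Echo, law, Ivy), (20, 33, 39, 13, Echo, ops, Dee), (20, 33, 39, 13, Echo, ops, Ivy), (20, 33, 39, 13, Echo, p1, Dee), (20, 33, 39, 13, Echo, p1, Ivy), (20, 33, 39, 13, Echo, qa, Dee), (20, 33, 39, 13, Echo, qa, Ivy)}
π_{sid, region} gives {(16, p1), (20, bio), (20, law), (20, ops), (20, p1), (20, qa)} (10 duplicate(s) eliminated).

{(16, p1), (20, bio), (20, law), (20, ops), (20, p1), (20, qa)}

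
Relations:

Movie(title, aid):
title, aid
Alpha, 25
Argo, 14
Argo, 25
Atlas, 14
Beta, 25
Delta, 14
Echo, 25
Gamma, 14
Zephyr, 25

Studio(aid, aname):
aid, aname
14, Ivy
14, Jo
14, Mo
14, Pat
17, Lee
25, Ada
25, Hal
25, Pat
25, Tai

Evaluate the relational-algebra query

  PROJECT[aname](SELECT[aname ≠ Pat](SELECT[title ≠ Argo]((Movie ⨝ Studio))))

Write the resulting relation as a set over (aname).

Natural join on aid: {(Alpha, 25, Ada), (Alpha, 25, Hal), (Alpha, 25, Pat), (Alpha, 25, Tai), (Argo, 14, Ivy), (Argo, 14, Jo), (Argo, 14, Mo), (Argo, 14, Pat), (Argo, 25, Ada), (Argo, 25, Hal), (Argo, 25, Pat), (Argo, 25, Tai), (Atlas, 14, Ivy), (Atlas, 14, Jo), (Atlas, 14, Mo), (Atlas, 14, Pat), (Beta, 25, Ada), (Beta, 25, Hal), (Beta, 25, Pat), (Beta, 25, Tai), (Delta, 14, Ivy), (Delta, 14, Jo), (Delta, 14, Mo), (Delta, 14, Pat), (Echo, 25, Ada), (Echo, 25, Hal), (Echo, 25, Pat), (Echo, 25, Tai), (Gamma, 14, Ivy), (Gamma, 14, Jo), (Gamma, 14, Mo), (Gamma, 14, Pat), (Zephyr, 25, Ada), (Zephyr, 25, Hal), (Zephyr, 25, Pat), (Zephyr, 25, Tai)}
σ[title ≠ Argo]: keep tuples satisfying title ≠ Argo → {(Alpha, 25, Ada), (Alpha, 25, Hal), (Alpha, 25, Pat), (Alpha, 25, Tai), (Atlas, 14, Ivy), (Atlas, 14, Jo), (Atlas, 14, Mo), (Atlas, 14, Pat), (Beta, 25, Ada), (Beta, 25, Hal), (Beta, 25, Pat), (Beta, 25, Tai), (Delta, 14, Ivy), (Delta, 14, Jo), (Delta, 14, Mo), (Delta, 14, Pat), (Echo, 25, Ada), (Echo, 25, Hal), (Echo, 25, Pat), (Echo, 25, Tai), (Gamma, 14, Ivy), (Gamma, 14, Jo), (Gamma, 14, Mo), (Gamma, 14, Pat), (Zephyr, 25, Ada), (Zephyr, 25, Hal), (Zephyr, 25, Pat), (Zephyr, 25, Tai)}
σ[aname ≠ Pat]: keep tuples satisfying aname ≠ Pat → {(Alpha, 25, Ada), (Alpha, 25, Hal), (Alpha, 25, Tai), (Atlas, 14, Ivy), (Atlas, 14, Jo), (Atlas, 14, Mo), (Beta, 25, Ada), (Beta, 25, Hal), (Beta, 25, Tai), (Delta, 14, Ivy), (Delta, 14, Jo), (Delta, 14, Mo), (Echo, 25, Ada), (Echo, 25, Hal), (Echo, 25, Tai), (Gamma, 14, Ivy), (Gamma, 14, Jo), (Gamma, 14, Mo), (Zephyr, 25, Ada), (Zephyr, 25, Hal), (Zephyr, 25, Tai)}
π_{aname} gives {Ada, Hal, Ivy, Jo, Mo, Tai} (15 duplicate(s) eliminated).

{Ada, Hal, Ivy, Jo, Mo, Tai}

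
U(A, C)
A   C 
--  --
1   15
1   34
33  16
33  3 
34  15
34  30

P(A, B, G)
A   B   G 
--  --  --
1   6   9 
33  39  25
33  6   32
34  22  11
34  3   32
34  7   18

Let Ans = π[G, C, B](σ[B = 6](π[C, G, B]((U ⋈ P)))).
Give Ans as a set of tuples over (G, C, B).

{(32, 16, 6), (32, 3, 6), (9, 15, 6), (9, 34, 6)}

Natural join on A: {(1, 15, 6, 9), (1, 34, 6, 9), (33, 16, 39, 25), (33, 16, 6, 32), (33, 3, 39, 25), (33, 3, 6, 32), (34, 15, 22, 11), (34, 15, 3, 32), (34, 15, 7, 18), (34, 30, 22, 11), (34, 30, 3, 32), (34, 30, 7, 18)}
π_{C, G, B} gives {(15, 11, 22), (15, 18, 7), (15, 32, 3), (15, 9, 6), (16, 25, 39), (16, 32, 6), (3, 25, 39), (3, 32, 6), (30, 11, 22), (30, 18, 7), (30, 32, 3), (34, 9, 6)}.
σ[B = 6]: keep tuples satisfying B = 6 → {(15, 9, 6), (16, 32, 6), (3, 32, 6), (34, 9, 6)}
π_{G, C, B} gives {(32, 16, 6), (32, 3, 6), (9, 15, 6), (9, 34, 6)}.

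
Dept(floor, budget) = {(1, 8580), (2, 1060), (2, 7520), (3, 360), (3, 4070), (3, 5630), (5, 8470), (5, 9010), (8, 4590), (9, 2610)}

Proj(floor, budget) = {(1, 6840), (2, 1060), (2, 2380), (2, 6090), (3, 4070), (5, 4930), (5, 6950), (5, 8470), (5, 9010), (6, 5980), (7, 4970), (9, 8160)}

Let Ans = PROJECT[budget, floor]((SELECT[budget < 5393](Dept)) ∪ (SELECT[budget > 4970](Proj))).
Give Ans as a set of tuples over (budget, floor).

Filtering on budget < 5393 leaves {(2, 1060), (3, 360), (3, 4070), (8, 4590), (9, 2610)}.
Filtering on budget > 4970 leaves {(1, 6840), (2, 6090), (5, 6950), (5, 8470), (5, 9010), (6, 5980), (9, 8160)}.
Set union of the two operands is {(1, 6840), (2, 1060), (2, 6090), (3, 360), (3, 4070), (5, 6950), (5, 8470), (5, 9010), (6, 5980), (8, 4590), (9, 2610), (9, 8160)}.
π[budget, floor]: project onto (budget, floor) → {(1060, 2), (2610, 9), (360, 3), (4070, 3), (4590, 8), (5980, 6), (6090, 2), (6840, 1), (6950, 5), (8160, 9), (8470, 5), (9010, 5)}

{(1060, 2), (2610, 9), (360, 3), (4070, 3), (4590, 8), (5980, 6), (6090, 2), (6840, 1), (6950, 5), (8160, 9), (8470, 5), (9010, 5)}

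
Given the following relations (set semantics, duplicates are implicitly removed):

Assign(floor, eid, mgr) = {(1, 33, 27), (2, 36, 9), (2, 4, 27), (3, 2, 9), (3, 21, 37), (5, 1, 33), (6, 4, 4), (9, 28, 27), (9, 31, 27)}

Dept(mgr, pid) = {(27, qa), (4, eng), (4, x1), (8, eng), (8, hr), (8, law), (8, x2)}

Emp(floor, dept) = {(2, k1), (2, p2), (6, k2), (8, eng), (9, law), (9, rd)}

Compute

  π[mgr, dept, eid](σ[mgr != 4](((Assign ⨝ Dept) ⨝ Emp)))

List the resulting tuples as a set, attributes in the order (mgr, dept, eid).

Assign ⋈ Dept (natural join on mgr): {(1, 33, 27, qa), (2, 4, 27, qa), (6, 4, 4, eng), (6, 4, 4, x1), (9, 28, 27, qa), (9, 31, 27, qa)}
(Assign ⨝ Dept) ⋈ Emp (natural join on floor): {(2, 4, 27, qa, k1), (2, 4, 27, qa, p2), (6, 4, 4, eng, k2), (6, 4, 4, x1, k2), (9, 28, 27, qa, law), (9, 28, 27, qa, rd), (9, 31, 27, qa, law), (9, 31, 27, qa, rd)}
Filtering on mgr != 4 leaves {(2, 4, 27, qa, k1), (2, 4, 27, qa, p2), (9, 28, 27, qa, law), (9, 28, 27, qa, rd), (9, 31, 27, qa, law), (9, 31, 27, qa, rd)}.
π_{mgr, dept, eid} gives {(27, k1, 4), (27, law, 28), (27, law, 31), (27, p2, 4), (27, rd, 28), (27, rd, 31)}.

{(27, k1, 4), (27, law, 28), (27, law, 31), (27, p2, 4), (27, rd, 28), (27, rd, 31)}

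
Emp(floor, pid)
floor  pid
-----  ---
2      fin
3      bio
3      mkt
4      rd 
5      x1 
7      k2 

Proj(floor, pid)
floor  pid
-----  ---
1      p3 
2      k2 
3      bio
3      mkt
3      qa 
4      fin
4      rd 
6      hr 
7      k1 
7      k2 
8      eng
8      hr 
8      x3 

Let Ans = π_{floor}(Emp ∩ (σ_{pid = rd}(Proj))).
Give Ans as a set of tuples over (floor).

{4}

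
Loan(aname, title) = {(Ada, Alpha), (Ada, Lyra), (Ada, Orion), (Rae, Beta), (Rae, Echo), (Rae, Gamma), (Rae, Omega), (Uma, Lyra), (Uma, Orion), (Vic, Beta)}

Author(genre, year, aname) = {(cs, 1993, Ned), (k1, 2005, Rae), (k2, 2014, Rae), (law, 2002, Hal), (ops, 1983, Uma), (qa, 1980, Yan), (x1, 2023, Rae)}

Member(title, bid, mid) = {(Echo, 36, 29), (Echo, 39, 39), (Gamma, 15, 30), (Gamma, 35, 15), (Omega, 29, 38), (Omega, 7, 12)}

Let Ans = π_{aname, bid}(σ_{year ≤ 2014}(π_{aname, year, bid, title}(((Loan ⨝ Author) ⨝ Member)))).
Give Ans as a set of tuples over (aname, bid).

Joining Loan and Author on aname yields {(Rae, Beta, k1, 2005), (Rae, Beta, k2, 2014), (Rae, Beta, x1, 2023), (Rae, Echo, k1, 2005), (Rae, Echo, k2, 2014), (Rae, Echo, x1, 2023), (Rae, Gamma, k1, 2005), (Rae, Gamma, k2, 2014), (Rae, Gamma, x1, 2023), (Rae, Omega, k1, 2005), (Rae, Omega, k2, 2014), (Rae, Omega, x1, 2023), (Uma, Lyra, ops, 1983), (Uma, Orion, ops, 1983)}.
Joining (Loan ⨝ Author) and Member on title yields {(Rae, Echo, k1, 2005, 36, 29), (Rae, Echo, k1, 2005, 39, 39), (Rae, Echo, k2, 2014, 36, 29), (Rae, Echo, k2, 2014, 39, 39), (Rae, Echo, x1, 2023, 36, 29), (Rae, Echo, x1, 2023, 39, 39), (Rae, Gamma, k1, 2005, 15, 30), (Rae, Gamma, k1, 2005, 35, 15), (Rae, Gamma, k2, 2014, 15, 30), (Rae, Gamma, k2, 2014, 35, 15), (Rae, Gamma, x1, 2023, 15, 30), (Rae, Gamma, x1, 2023, 35, 15), (Rae, Omega, k1, 2005, 29, 38), (Rae, Omega, k1, 2005, 7, 12), (Rae, Omega, k2, 2014, 29, 38), (Rae, Omega, k2, 2014, 7, 12), (Rae, Omega, x1, 2023, 29, 38), (Rae, Omega, x1, 2023, 7, 12)}.
π[aname, year, bid, title]: project onto (aname, year, bid, title) → {(Rae, 2005, 15, Gamma), (Rae, 2005, 29, Omega), (Rae, 2005, 35, Gamma), (Rae, 2005, 36, Echo), (Rae, 2005, 39, Echo), (Rae, 2005, 7, Omega), (Rae, 2014, 15, Gamma), (Rae, 2014, 29, Omega), (Rae, 2014, 35, Gamma), (Rae, 2014, 36, Echo), (Rae, 2014, 39, Echo), (Rae, 2014, 7, Omega), (Rae, 2023, 15, Gamma), (Rae, 2023, 29, Omega), (Rae, 2023, 35, Gamma), (Rae, 2023, 36, Echo), (Rae, 2023, 39, Echo), (Rae, 2023, 7, Omega)}
σ[year ≤ 2014]: keep tuples satisfying year ≤ 2014 → {(Rae, 2005, 15, Gamma), (Rae, 2005, 29, Omega), (Rae, 2005, 35, Gamma), (Rae, 2005, 36, Echo), (Rae, 2005, 39, Echo), (Rae, 2005, 7, Omega), (Rae, 2014, 15, Gamma), (Rae, 2014, 29, Omega), (Rae, 2014, 35, Gamma), (Rae, 2014, 36, Echo), (Rae, 2014, 39, Echo), (Rae, 2014, 7, Omega)}
π[aname, bid]: project onto (aname, bid) (6 duplicate(s) eliminated) → {(Rae, 15), (Rae, 29), (Rae, 35), (Rae, 36), (Rae, 39), (Rae, 7)}

{(Rae, 15), (Rae, 29), (Rae, 35), (Rae, 36), (Rae, 39), (Rae, 7)}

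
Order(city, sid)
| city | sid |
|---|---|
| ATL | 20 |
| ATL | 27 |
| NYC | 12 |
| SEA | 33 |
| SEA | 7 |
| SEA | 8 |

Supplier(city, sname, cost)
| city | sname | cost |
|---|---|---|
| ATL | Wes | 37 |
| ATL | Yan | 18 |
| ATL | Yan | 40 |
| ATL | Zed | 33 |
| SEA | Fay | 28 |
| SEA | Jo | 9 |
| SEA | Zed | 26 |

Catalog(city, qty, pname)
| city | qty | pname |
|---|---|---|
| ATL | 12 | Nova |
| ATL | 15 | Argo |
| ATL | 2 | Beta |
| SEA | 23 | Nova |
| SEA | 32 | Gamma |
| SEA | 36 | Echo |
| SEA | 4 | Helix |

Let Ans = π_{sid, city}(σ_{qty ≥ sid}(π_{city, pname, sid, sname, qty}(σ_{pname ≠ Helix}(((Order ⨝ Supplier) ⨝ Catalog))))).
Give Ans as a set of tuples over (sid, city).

{(33, SEA), (7, SEA), (8, SEA)}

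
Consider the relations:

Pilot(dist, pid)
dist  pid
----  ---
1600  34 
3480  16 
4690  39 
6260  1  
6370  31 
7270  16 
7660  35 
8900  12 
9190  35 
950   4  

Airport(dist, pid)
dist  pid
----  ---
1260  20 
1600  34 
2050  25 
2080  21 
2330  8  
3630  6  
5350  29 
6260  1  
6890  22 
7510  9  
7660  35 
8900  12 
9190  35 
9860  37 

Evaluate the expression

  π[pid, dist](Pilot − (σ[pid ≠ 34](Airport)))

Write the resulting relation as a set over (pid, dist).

σ[pid ≠ 34]: keep tuples satisfying pid ≠ 34 → {(1260, 20), (2050, 25), (2080, 21), (2330, 8), (3630, 6), (5350, 29), (6260, 1), (6890, 22), (7510, 9), (7660, 35), (8900, 12), (9190, 35), (9860, 37)}
Set difference of the two operands is {(1600, 34), (3480, 16), (4690, 39), (6370, 31), (7270, 16), (950, 4)}.
Projecting to pid, dist: {(16, 3480), (16, 7270), (31, 6370), (34, 1600), (39, 4690), (4, 950)}

{(16, 3480), (16, 7270), (31, 6370), (34, 1600), (39, 4690), (4, 950)}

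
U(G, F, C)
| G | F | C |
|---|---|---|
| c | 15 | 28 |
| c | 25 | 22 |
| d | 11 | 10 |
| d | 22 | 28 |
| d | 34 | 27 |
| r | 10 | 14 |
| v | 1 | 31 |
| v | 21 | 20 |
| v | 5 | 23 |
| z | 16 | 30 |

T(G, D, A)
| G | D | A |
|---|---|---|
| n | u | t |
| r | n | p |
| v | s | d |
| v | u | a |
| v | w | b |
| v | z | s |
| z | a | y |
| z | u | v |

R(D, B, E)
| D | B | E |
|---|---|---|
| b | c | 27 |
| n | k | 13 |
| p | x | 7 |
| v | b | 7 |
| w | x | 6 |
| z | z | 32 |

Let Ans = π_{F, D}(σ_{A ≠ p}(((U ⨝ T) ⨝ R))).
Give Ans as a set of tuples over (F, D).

{(1, w), (1, z), (21, w), (21, z), (5, w), (5, z)}

Joining U and T on G yields {(r, 10, 14, n, p), (v, 1, 31, s, d), (v, 1, 31, u, a), (v, 1, 31, w, b), (v, 1, 31, z, s), (v, 21, 20, s, d), (v, 21, 20, u, a), (v, 21, 20, w, b), (v, 21, 20, z, s), (v, 5, 23, s, d), (v, 5, 23, u, a), (v, 5, 23, w, b), (v, 5, 23, z, s), (z, 16, 30, a, y), (z, 16, 30, u, v)}.
Joining (U ⨝ T) and R on D yields {(r, 10, 14, n, p, k, 13), (v, 1, 31, w, b, x, 6), (v, 1, 31, z, s, z, 32), (v, 21, 20, w, b, x, 6), (v, 21, 20, z, s, z, 32), (v, 5, 23, w, b, x, 6), (v, 5, 23, z, s, z, 32)}.
Apply σ_{A ≠ p}; surviving tuples: {(v, 1, 31, w, b, x, 6), (v, 1, 31, z, s, z, 32), (v, 21, 20, w, b, x, 6), (v, 21, 20, z, s, z, 32), (v, 5, 23, w, b, x, 6), (v, 5, 23, z, s, z, 32)}
π[F, D]: project onto (F, D) → {(1, w), (1, z), (21, w), (21, z), (5, w), (5, z)}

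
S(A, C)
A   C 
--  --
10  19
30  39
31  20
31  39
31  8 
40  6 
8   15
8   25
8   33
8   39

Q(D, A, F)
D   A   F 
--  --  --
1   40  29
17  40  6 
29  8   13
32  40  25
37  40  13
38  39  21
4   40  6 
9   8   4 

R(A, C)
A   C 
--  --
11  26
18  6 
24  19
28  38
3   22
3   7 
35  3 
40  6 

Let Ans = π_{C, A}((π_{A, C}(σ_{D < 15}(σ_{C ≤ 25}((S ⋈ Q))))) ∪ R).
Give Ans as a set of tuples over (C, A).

Joining S and Q on A yields {(40, 6, 1, 29), (40, 6, 17, 6), (40, 6, 32, 25), (40, 6, 37, 13), (40, 6, 4, 6), (8, 15, 29, 13), (8, 15, 9, 4), (8, 25, 29, 13), (8, 25, 9, 4), (8, 33, 29, 13), (8, 33, 9, 4), (8, 39, 29, 13), (8, 39, 9, 4)}.
σ[C ≤ 25]: keep tuples satisfying C ≤ 25 → {(40, 6, 1, 29), (40, 6, 17, 6), (40, 6, 32, 25), (40, 6, 37, 13), (40, 6, 4, 6), (8, 15, 29, 13), (8, 15, 9, 4), (8, 25, 29, 13), (8, 25, 9, 4)}
σ[D < 15]: keep tuples satisfying D < 15 → {(40, 6, 1, 29), (40, 6, 4, 6), (8, 15, 9, 4), (8, 25, 9, 4)}
Keep only column(s) A, C (1 duplicate(s) eliminated): {(40, 6), (8, 15), (8, 25)}
Union: {(40, 6), (8, 15), (8, 25)} with {(11, 26), (18, 6), (24, 19), (28, 38), (3, 22), (3, 7), (35, 3), (40, 6)} → {(11, 26), (18, 6), (24, 19), (28, 38), (3, 22), (3, 7), (35, 3), (40, 6), (8, 15), (8, 25)}
Keep only column(s) C, A: {(15, 8), (19, 24), (22, 3), (25, 8), (26, 11), (3, 35), (38, 28), (6, 18), (6, 40), (7, 3)}

{(15, 8), (19, 24), (22, 3), (25, 8), (26, 11), (3, 35), (38, 28), (6, 18), (6, 40), (7, 3)}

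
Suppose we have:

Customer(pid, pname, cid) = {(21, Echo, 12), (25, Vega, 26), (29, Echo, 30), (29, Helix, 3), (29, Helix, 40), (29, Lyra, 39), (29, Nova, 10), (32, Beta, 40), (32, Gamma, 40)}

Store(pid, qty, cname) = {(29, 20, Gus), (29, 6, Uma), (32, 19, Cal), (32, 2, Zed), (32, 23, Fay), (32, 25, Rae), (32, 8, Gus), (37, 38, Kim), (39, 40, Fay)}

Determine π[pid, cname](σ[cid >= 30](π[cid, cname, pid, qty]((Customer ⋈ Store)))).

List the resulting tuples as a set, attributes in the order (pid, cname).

{(29, Gus), (29, Uma), (32, Cal), (32, Fay), (32, Gus), (32, Rae), (32, Zed)}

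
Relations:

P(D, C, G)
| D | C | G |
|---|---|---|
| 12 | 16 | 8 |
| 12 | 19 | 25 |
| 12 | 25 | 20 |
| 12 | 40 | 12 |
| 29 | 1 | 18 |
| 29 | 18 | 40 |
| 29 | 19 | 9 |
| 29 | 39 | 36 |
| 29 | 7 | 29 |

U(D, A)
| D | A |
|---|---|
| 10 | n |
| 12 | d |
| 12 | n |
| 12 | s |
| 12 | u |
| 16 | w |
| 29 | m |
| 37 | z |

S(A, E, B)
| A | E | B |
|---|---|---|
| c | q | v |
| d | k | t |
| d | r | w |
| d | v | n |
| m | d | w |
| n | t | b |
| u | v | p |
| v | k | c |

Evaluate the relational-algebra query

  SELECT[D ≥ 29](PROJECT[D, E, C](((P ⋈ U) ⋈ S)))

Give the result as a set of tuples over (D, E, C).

Joining P and U on D yields {(12, 16, 8, d), (12, 16, 8, n), (12, 16, 8, s), (12, 16, 8, u), (12, 19, 25, d), (12, 19, 25, n), (12, 19, 25, s), (12, 19, 25, u), (12, 25, 20, d), (12, 25, 20, n), (12, 25, 20, s), (12, 25, 20, u), (12, 40, 12, d), (12, 40, 12, n), (12, 40, 12, s), (12, 40, 12, u), (29, 1, 18, m), (29, 18, 40, m), (29, 19, 9, m), (29, 39, 36, m), (29, 7, 29, m)}.
Joining (P ⋈ U) and S on A yields {(12, 16, 8, d, k, t), (12, 16, 8, d, r, w), (12, 16, 8, d, v, n), (12, 16, 8, n, t, b), (12, 16, 8, u, v, p), (12, 19, 25, d, k, t), (12, 19, 25, d, r, w), (12, 19, 25, d, v, n), (12, 19, 25, n, t, b), (12, 19, 25, u, v, p), (12, 25, 20, d, k, t), (12, 25, 20, d, r, w), (12, 25, 20, d, v, n), (12, 25, 20, n, t, b), (12, 25, 20, u, v, p), (12, 40, 12, d, k, t), (12, 40, 12, d, r, w), (12, 40, 12, d, v, n), (12, 40, 12, n, t, b), (12, 40, 12, u, v, p), (29, 1, 18, m, d, w), (29, 18, 40, m, d, w), (29, 19, 9, m, d, w), (29, 39, 36, m, d, w), (29, 7, 29, m, d, w)}.
π[D, E, C]: project onto (D, E, C) (4 duplicate(s) eliminated) → {(12, k, 16), (12, k, 19), (12, k, 25), (12, k, 40), (12, r, 16), (12, r, 19), (12, r, 25), (12, r, 40), (12, t, 16), (12, t, 19), (12, t, 25), (12, t, 40), (12, v, 16), (12, v, 19), (12, v, 25), (12, v, 40), (29, d, 1), (29, d, 18), (29, d, 19), (29, d, 39), (29, d, 7)}
Selection D ≥ 29: {(29, d, 1), (29, d, 18), (29, d, 19), (29, d, 39), (29, d, 7)}

{(29, d, 1), (29, d, 18), (29, d, 19), (29, d, 39), (29, d, 7)}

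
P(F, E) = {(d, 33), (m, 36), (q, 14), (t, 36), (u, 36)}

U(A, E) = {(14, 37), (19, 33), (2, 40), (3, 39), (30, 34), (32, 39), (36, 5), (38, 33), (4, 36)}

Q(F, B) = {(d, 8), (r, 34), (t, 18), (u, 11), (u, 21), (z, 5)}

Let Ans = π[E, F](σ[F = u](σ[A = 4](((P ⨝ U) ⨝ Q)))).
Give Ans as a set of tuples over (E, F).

{(36, u)}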